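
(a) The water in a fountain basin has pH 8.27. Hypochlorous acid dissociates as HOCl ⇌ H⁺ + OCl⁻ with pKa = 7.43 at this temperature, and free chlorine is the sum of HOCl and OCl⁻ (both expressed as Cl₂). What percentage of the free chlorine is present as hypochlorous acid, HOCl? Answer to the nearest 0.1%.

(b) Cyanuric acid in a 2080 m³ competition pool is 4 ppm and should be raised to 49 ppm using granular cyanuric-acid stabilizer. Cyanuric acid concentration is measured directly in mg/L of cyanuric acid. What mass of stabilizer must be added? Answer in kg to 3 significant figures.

(a) 12.6%; (b) 93.6 kg

(a) [OCl⁻]/[HOCl] = 10^(pH − pKa) = 10^(8.27 − 7.43) = 10^0.84 = 6.918.
(a) Fraction as HOCl = 1 / (1 + 6.918) = 0.1263.

(b) Volume: 2080 m³ = 2,080,000 L.
(b) CYA to add: (49 − 4) = 45 mg/L × 2,080,000 L = 93,600 g cyanuric acid.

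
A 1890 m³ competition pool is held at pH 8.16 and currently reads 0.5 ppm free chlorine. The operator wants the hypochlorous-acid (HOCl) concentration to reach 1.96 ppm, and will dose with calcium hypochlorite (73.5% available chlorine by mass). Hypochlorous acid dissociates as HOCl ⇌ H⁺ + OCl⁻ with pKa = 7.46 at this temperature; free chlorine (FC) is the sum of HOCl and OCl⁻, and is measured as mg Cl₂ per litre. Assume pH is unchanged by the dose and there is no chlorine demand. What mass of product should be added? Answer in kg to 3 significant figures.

29.0 kg

Volume: 1890 m³ = 1,890,000 L.
[OCl⁻]/[HOCl] = 10^(pH − pKa) = 10^(8.16 − 7.46) = 5.012; fraction as HOCl = 1/(1 + 5.012) = 0.1663.
Free chlorine required for 1.96 ppm HOCl: 1.96 / 0.1663 = 11.78 ppm.
FC to add: 11.78 − 0.5 = 11.28 mg/L as Cl₂.
Cl₂ equivalent: 11.28 mg/L × 1,890,000 L = 21,330 g.
Product at 73.5% available Cl: 21,330 / 0.735 = 29,010 g.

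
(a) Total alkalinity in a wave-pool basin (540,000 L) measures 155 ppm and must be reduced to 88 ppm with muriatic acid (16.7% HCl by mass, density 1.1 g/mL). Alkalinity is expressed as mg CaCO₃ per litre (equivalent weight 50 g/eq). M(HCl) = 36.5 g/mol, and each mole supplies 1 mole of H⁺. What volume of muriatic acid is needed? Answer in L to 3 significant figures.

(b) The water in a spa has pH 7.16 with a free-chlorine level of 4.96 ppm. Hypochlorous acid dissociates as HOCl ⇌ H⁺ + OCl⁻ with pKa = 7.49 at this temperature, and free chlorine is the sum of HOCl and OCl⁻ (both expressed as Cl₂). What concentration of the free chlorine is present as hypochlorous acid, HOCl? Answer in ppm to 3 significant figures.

(a) 144 L; (b) 3.38 ppm

(a) Alkalinity to neutralize: (155 − 88) = 67 mg/L as CaCO₃ × 540,000 L = 36,180 g as CaCO₃.
(a) Equivalents of H⁺ required: 36,180 ÷ 50 g/eq = 723.6 eq = 723.6 mol HCl.
(a) Mass of HCl: 723.6 × 36.5 = 26,410 g.
(a) Mass of 16.7% solution: 26,410 / 0.167 = 158,200 g.
(a) Volume: 158,200 g ÷ 1.1 g/mL = 143,800 mL.

(b) [OCl⁻]/[HOCl] = 10^(pH − pKa) = 10^(7.16 − 7.49) = 10^-0.33 = 0.4677.
(b) Fraction as HOCl = 1 / (1 + 0.4677) = 0.6813.
(b) HOCl = 0.6813 × 4.96 ppm = 3.379 ppm.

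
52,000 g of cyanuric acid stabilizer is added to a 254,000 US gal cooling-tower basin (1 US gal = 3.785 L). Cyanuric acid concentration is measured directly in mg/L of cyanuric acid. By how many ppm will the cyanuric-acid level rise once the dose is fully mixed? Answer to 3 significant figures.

Volume: 254,000 US gal × 3.785 L/gal = 961,390 L.
Rise: 52,000 g / 961,390 L × 1000 = 54.09 mg/L.

54.1 ppm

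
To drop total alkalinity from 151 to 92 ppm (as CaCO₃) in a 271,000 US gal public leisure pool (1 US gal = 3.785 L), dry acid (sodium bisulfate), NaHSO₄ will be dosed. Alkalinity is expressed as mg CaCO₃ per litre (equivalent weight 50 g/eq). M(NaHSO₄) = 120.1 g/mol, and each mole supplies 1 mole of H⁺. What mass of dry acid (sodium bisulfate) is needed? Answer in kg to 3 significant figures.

145 kg

Volume: 271,000 US gal × 3.785 L/gal = 1,025,735 L.
Alkalinity to neutralize: (151 − 92) = 59 mg/L as CaCO₃ × 1,025,735 L = 60,520 g as CaCO₃.
Equivalents of H⁺ required: 60,520 ÷ 50 g/eq = 1210 eq = 1210 mol NaHSO₄.
Mass of NaHSO₄: 1210 × 120.1 = 145,400 g.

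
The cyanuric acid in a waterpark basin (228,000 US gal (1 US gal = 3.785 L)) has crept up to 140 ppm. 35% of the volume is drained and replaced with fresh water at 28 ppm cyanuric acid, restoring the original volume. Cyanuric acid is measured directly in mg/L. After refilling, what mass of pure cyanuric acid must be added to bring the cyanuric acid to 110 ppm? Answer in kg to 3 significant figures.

Volume: 228,000 US gal × 3.785 L/gal = 862,980 L.
After draining 35% and refilling: 140 × 0.65 + 28 × 0.35 = 100.8 ppm.
Deficit to target: 110 − 100.8 = 9.2 mg/L.
Mass: 9.2 mg/L × 862,980 L = 7939 g cyanuric acid.

7.94 kg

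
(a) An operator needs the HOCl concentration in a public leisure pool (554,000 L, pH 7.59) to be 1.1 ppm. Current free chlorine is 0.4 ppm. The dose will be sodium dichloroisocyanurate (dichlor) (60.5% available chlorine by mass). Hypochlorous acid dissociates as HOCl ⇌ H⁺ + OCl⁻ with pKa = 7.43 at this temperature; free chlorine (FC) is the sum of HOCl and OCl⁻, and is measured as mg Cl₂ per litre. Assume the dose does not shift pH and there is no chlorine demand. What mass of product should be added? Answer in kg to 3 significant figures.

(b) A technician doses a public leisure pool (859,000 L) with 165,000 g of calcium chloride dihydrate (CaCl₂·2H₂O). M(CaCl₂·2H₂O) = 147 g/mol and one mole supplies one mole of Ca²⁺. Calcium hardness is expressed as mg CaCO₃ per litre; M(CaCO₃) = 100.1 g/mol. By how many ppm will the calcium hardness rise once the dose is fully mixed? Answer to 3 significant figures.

(a) 2.10 kg; (b) 131 ppm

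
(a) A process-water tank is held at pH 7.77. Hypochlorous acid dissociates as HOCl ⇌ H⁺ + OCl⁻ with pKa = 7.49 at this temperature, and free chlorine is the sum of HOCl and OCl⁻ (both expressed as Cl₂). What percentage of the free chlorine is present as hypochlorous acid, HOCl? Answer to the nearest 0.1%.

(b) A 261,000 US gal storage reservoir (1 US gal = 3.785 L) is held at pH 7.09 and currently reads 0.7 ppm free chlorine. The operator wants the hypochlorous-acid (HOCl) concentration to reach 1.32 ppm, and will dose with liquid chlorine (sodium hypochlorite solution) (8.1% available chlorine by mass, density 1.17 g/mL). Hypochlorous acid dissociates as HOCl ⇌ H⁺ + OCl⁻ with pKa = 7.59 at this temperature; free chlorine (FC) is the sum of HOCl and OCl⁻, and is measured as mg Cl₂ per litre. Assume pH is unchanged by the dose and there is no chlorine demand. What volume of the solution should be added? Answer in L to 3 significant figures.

(a) 34.4%; (b) 10.8 L

(a) [OCl⁻]/[HOCl] = 10^(pH − pKa) = 10^(7.77 − 7.49) = 10^0.28 = 1.905.
(a) Fraction as HOCl = 1 / (1 + 1.905) = 0.3442.

(b) Volume: 261,000 US gal × 3.785 L/gal = 987,885 L.
(b) [OCl⁻]/[HOCl] = 10^(pH − pKa) = 10^(7.09 − 7.59) = 0.3162; fraction as HOCl = 1/(1 + 0.3162) = 0.7597.
(b) Free chlorine required for 1.32 ppm HOCl: 1.32 / 0.7597 = 1.737 ppm.
(b) FC to add: 1.737 − 0.7 = 1.037 mg/L as Cl₂.
(b) Cl₂ equivalent: 1.037 mg/L × 987,885 L = 1025 g.
(b) Product at 8.1% available Cl: 1025 / 0.081 = 12,650 g.
(b) Volume: 12,650 g ÷ 1.17 g/mL = 10,810 mL.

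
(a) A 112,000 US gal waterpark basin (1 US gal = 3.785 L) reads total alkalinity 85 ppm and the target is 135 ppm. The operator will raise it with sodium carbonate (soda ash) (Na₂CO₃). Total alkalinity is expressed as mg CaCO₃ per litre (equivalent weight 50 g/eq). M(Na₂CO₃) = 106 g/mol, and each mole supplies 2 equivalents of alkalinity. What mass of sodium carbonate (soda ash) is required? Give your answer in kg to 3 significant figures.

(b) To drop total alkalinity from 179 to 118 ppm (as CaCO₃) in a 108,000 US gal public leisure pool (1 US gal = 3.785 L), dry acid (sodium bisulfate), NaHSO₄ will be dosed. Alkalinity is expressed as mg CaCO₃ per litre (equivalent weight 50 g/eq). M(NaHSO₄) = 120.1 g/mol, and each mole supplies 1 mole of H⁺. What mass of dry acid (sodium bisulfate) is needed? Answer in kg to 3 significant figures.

(a) 22.5 kg; (b) 59.9 kg

(a) Volume: 112,000 US gal × 3.785 L/gal = 423,920 L.
(a) Alkalinity to add: (135 − 85) = 50 mg/L as CaCO₃ × 423,920 L = 21,200 g as CaCO₃.
(a) Equivalents: 21,200 g ÷ 50 g/eq = 423.9 eq.
(a) Each mole of Na₂CO₃ supplies 2 eq, so 423.9 / 2 = 212 mol.
(a) Mass: 212 mol × 106 g/mol = 22,470 g.

(b) Volume: 108,000 US gal × 3.785 L/gal = 408,780 L.
(b) Alkalinity to neutralize: (179 − 118) = 61 mg/L as CaCO₃ × 408,780 L = 24,940 g as CaCO₃.
(b) Equivalents of H⁺ required: 24,940 ÷ 50 g/eq = 498.7 eq = 498.7 mol NaHSO₄.
(b) Mass of NaHSO₄: 498.7 × 120.1 = 59,900 g.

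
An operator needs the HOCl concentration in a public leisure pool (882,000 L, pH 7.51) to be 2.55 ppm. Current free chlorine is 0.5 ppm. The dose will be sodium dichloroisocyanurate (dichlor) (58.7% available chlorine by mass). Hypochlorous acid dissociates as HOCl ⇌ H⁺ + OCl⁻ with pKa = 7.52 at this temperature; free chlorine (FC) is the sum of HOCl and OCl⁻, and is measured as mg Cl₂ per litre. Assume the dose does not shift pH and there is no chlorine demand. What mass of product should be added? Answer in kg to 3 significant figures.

6.82 kg

[OCl⁻]/[HOCl] = 10^(pH − pKa) = 10^(7.51 − 7.52) = 0.9772; fraction as HOCl = 1/(1 + 0.9772) = 0.5058.
Free chlorine required for 2.55 ppm HOCl: 2.55 / 0.5058 = 5.042 ppm.
FC to add: 5.042 − 0.5 = 4.542 mg/L as Cl₂.
Cl₂ equivalent: 4.542 mg/L × 882,000 L = 4006 g.
Product at 58.7% available Cl: 4006 / 0.587 = 6825 g.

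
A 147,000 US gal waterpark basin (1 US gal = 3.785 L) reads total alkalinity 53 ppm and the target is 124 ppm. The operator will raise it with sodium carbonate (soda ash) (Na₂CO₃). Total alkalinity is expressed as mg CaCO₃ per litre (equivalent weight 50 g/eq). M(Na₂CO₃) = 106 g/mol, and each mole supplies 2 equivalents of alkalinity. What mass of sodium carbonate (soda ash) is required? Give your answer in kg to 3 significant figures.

Volume: 147,000 US gal × 3.785 L/gal = 556,395 L.
Alkalinity to add: (124 − 53) = 71 mg/L as CaCO₃ × 556,395 L = 39,500 g as CaCO₃.
Equivalents: 39,500 g ÷ 50 g/eq = 790.1 eq.
Each mole of Na₂CO₃ supplies 2 eq, so 790.1 / 2 = 395 mol.
Mass: 395 mol × 106 g/mol = 41,870 g.

41.9 kg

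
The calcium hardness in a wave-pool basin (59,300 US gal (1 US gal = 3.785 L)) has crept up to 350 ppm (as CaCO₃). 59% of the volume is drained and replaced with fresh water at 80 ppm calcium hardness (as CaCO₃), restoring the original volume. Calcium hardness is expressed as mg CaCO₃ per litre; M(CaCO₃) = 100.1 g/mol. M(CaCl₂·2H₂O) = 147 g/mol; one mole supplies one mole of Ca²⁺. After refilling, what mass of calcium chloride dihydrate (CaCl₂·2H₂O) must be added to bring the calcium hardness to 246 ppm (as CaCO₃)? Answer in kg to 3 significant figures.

Volume: 59,300 US gal × 3.785 L/gal = 224,450 L.
After draining 59% and refilling: 350 × 0.41 + 80 × 0.59 = 190.7 ppm.
Deficit to target: 246 − 190.7 = 55.3 mg/L.
As CaCO₃: 55.3 mg/L × 224,450 L = 12,410 g; ÷ 100.1 = 124 mol Ca²⁺.
Mass: 124 × 147 = 18,230 g.

18.2 kg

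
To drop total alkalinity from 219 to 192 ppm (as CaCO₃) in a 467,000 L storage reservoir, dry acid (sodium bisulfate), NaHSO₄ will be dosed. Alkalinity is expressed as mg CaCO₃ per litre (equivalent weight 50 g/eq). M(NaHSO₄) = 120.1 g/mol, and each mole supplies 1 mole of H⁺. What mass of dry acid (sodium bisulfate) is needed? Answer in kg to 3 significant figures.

30.3 kg

Alkalinity to neutralize: (219 − 192) = 27 mg/L as CaCO₃ × 467,000 L = 12,610 g as CaCO₃.
Equivalents of H⁺ required: 12,610 ÷ 50 g/eq = 252.2 eq = 252.2 mol NaHSO₄.
Mass of NaHSO₄: 252.2 × 120.1 = 30,290 g.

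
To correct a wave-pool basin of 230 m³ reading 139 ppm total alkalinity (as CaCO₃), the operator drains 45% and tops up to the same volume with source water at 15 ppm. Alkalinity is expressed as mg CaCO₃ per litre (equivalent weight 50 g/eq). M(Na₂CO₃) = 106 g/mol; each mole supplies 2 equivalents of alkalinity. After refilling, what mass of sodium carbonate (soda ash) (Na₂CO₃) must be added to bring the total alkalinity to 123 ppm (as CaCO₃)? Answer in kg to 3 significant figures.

9.70 kg

Volume: 230 m³ = 230,000 L.
After draining 45% and refilling: 139 × 0.55 + 15 × 0.45 = 83.2 ppm.
Deficit to target: 123 − 83.2 = 39.8 mg/L.
As CaCO₃: 39.8 mg/L × 230,000 L = 9154 g; ÷ 50 g/eq ÷ 2 = 91.54 mol Na₂CO₃.
Mass: 91.54 × 106 = 9703 g.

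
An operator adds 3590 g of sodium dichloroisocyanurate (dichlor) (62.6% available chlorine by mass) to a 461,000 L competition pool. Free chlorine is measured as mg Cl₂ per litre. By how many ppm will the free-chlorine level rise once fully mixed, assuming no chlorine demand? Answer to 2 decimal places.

4.87 ppm

Available chlorine delivered: 3590 g × 0.626 = 2247 g as Cl₂.
Concentration rise: 2247 g / 461,000 L = 4.875 mg/L = 4.87 ppm.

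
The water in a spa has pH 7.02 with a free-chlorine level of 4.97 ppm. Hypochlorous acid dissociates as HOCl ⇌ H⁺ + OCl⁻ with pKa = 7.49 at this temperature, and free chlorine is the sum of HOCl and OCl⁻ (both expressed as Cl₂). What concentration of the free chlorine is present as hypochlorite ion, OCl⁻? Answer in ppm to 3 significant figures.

1.26 ppm

[OCl⁻]/[HOCl] = 10^(pH − pKa) = 10^(7.02 − 7.49) = 10^-0.47 = 0.3388.
Fraction as HOCl = 1 / (1 + 0.3388) = 0.7469.
OCl⁻ = (1 − 0.7469) × 4.97 ppm = 1.258 ppm.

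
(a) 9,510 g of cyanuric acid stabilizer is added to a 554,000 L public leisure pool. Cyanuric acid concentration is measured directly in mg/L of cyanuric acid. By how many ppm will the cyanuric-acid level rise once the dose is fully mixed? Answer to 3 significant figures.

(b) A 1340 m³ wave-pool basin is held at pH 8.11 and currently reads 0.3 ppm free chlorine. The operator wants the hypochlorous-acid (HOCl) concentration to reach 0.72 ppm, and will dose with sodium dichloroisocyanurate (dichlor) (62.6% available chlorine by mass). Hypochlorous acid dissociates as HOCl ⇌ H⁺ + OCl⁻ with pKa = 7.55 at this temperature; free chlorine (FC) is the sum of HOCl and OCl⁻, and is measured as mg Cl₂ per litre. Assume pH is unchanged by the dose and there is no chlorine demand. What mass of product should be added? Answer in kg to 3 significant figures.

(a) Rise: 9,510 g / 554,000 L × 1000 = 17.17 mg/L.

(b) Volume: 1340 m³ = 1,340,000 L.
(b) [OCl⁻]/[HOCl] = 10^(pH − pKa) = 10^(8.11 − 7.55) = 3.631; fraction as HOCl = 1/(1 + 3.631) = 0.2159.
(b) Free chlorine required for 0.72 ppm HOCl: 0.72 / 0.2159 = 3.334 ppm.
(b) FC to add: 3.334 − 0.3 = 3.034 mg/L as Cl₂.
(b) Cl₂ equivalent: 3.034 mg/L × 1,340,000 L = 4066 g.
(b) Product at 62.6% available Cl: 4066 / 0.626 = 6495 g.

(a) 17.2 ppm; (b) 6.49 kg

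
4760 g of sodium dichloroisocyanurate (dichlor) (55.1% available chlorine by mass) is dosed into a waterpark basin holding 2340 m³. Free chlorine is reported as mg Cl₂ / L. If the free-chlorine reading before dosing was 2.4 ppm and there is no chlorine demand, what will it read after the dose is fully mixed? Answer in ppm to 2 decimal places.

Volume: 2340 m³ = 2,340,000 L.
Available chlorine delivered: 4760 g × 0.551 = 2623 g as Cl₂.
Concentration rise: 2623 g / 2,340,000 L = 1.121 mg/L = 1.12 ppm.
Final FC: 2.4 + 1.12 = 3.52 ppm.

3.52 ppm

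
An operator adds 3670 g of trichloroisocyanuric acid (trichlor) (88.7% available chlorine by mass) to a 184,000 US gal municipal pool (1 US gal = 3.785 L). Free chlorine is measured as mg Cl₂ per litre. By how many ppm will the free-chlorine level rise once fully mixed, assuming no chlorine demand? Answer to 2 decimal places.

4.67 ppm

Volume: 184,000 US gal × 3.785 L/gal = 696,440 L.
Available chlorine delivered: 3670 g × 0.887 = 3255 g as Cl₂.
Concentration rise: 3255 g / 696,440 L = 4.674 mg/L = 4.67 ppm.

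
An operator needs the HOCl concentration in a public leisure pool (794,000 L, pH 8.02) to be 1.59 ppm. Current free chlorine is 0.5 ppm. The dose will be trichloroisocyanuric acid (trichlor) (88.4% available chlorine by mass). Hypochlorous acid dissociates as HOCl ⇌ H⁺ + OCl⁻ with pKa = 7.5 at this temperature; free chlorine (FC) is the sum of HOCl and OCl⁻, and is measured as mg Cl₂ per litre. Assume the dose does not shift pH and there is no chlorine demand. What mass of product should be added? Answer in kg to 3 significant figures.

5.71 kg

[OCl⁻]/[HOCl] = 10^(pH − pKa) = 10^(8.02 − 7.5) = 3.311; fraction as HOCl = 1/(1 + 3.311) = 0.2319.
Free chlorine required for 1.59 ppm HOCl: 1.59 / 0.2319 = 6.855 ppm.
FC to add: 6.855 − 0.5 = 6.355 mg/L as Cl₂.
Cl₂ equivalent: 6.355 mg/L × 794,000 L = 5046 g.
Product at 88.4% available Cl: 5046 / 0.884 = 5708 g.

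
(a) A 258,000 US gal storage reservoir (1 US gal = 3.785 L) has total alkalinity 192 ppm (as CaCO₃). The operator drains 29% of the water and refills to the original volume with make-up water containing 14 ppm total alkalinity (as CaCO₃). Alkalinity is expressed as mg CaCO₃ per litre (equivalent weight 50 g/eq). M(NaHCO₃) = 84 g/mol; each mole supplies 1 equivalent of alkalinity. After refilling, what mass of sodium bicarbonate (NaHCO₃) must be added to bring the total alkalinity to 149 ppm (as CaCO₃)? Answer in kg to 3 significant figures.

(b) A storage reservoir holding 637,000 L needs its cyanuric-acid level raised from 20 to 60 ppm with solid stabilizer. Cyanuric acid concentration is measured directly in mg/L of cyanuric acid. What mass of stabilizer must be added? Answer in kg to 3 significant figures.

(a) 14.1 kg; (b) 25.5 kg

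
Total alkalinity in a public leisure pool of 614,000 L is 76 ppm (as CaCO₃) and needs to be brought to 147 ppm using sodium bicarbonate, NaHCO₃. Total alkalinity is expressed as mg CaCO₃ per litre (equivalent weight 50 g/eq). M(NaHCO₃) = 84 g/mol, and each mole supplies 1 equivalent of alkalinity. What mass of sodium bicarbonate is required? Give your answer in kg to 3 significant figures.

73.2 kg

Alkalinity to add: (147 − 76) = 71 mg/L as CaCO₃ × 614,000 L = 43,590 g as CaCO₃.
Equivalents: 43,590 g ÷ 50 g/eq = 871.9 eq.
NaHCO₃ supplies 1 eq per mole → 871.9 mol.
Mass: 871.9 mol × 84 g/mol = 73,240 g.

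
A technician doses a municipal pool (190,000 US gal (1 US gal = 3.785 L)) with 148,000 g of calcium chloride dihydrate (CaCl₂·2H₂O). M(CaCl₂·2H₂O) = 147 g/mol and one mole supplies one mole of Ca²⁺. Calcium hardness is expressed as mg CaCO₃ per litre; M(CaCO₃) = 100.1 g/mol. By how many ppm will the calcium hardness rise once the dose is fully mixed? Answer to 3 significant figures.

Volume: 190,000 US gal × 3.785 L/gal = 719,150 L.
Moles of Ca²⁺: 148,000 g ÷ 147 g/mol = 1007 mol.
As CaCO₃: 1007 mol × 100.1 g/mol = 100,800 g.
Rise: 100,800 g / 719,150 L × 1000 = 140.1 mg/L.

140 ppm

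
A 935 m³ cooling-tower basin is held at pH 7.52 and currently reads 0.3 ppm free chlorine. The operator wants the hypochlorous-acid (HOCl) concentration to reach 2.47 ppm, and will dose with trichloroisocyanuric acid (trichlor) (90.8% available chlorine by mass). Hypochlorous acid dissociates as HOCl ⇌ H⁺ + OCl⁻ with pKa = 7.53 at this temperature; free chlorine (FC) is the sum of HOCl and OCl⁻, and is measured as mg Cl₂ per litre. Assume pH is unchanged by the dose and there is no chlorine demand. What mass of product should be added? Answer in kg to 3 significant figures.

4.72 kg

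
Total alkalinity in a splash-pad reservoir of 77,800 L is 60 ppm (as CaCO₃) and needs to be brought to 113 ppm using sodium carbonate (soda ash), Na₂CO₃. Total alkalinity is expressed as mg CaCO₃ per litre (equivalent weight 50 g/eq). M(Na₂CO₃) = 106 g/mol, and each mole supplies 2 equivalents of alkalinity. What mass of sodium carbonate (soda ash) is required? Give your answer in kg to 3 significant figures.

4.37 kg

Alkalinity to add: (113 − 60) = 53 mg/L as CaCO₃ × 77,800 L = 4123 g as CaCO₃.
Equivalents: 4123 g ÷ 50 g/eq = 82.47 eq.
Each mole of Na₂CO₃ supplies 2 eq, so 82.47 / 2 = 41.23 mol.
Mass: 41.23 mol × 106 g/mol = 4371 g.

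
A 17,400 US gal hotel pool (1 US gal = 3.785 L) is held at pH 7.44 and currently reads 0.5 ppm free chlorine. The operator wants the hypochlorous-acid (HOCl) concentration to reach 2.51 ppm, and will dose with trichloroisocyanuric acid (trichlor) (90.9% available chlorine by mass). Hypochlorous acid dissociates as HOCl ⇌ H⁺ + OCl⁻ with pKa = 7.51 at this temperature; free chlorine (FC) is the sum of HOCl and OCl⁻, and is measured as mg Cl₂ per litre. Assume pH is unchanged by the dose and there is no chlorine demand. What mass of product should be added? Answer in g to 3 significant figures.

300 g

Volume: 17,400 US gal × 3.785 L/gal = 65,859 L.
[OCl⁻]/[HOCl] = 10^(pH − pKa) = 10^(7.44 − 7.51) = 0.8511; fraction as HOCl = 1/(1 + 0.8511) = 0.5402.
Free chlorine required for 2.51 ppm HOCl: 2.51 / 0.5402 = 4.646 ppm.
FC to add: 4.646 − 0.5 = 4.146 mg/L as Cl₂.
Cl₂ equivalent: 4.146 mg/L × 65,859 L = 273.1 g.
Product at 90.9% available Cl: 273.1 / 0.909 = 300.4 g.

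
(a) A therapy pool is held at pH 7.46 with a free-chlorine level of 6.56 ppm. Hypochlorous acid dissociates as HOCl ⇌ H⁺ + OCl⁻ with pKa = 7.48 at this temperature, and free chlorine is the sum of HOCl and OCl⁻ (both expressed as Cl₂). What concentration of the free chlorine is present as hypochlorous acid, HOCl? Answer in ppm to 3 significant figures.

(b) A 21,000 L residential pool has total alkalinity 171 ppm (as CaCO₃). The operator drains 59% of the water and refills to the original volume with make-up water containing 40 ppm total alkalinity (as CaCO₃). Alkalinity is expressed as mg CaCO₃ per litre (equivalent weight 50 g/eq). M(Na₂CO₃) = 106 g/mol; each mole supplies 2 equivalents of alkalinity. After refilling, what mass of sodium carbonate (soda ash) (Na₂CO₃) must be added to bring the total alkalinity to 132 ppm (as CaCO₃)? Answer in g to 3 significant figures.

(a) 3.36 ppm; (b) 852 g

(a) [OCl⁻]/[HOCl] = 10^(pH − pKa) = 10^(7.46 − 7.48) = 10^-0.02 = 0.955.
(a) Fraction as HOCl = 1 / (1 + 0.955) = 0.5115.
(a) HOCl = 0.5115 × 6.56 ppm = 3.356 ppm.

(b) After draining 59% and refilling: 171 × 0.41 + 40 × 0.59 = 93.71 ppm.
(b) Deficit to target: 132 − 93.71 = 38.29 mg/L.
(b) As CaCO₃: 38.29 mg/L × 21,000 L = 804.1 g; ÷ 50 g/eq ÷ 2 = 8.041 mol Na₂CO₃.
(b) Mass: 8.041 × 106 = 852.3 g.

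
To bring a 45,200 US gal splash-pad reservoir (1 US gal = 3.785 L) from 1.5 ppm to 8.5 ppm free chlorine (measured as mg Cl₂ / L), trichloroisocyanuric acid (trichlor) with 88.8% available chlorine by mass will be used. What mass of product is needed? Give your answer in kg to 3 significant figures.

1.35 kg

Volume: 45,200 US gal × 3.785 L/gal = 171,082 L.
Chlorine deficit: 8.5 − 1.5 = 7 ppm = 7 mg/L as Cl₂.
Cl₂ equivalent needed: 7 mg/L × 171,082 L = 1,198,000 mg = 1198 g.
Product at 88.8% available chlorine: 1198 / 0.888 = 1349 g.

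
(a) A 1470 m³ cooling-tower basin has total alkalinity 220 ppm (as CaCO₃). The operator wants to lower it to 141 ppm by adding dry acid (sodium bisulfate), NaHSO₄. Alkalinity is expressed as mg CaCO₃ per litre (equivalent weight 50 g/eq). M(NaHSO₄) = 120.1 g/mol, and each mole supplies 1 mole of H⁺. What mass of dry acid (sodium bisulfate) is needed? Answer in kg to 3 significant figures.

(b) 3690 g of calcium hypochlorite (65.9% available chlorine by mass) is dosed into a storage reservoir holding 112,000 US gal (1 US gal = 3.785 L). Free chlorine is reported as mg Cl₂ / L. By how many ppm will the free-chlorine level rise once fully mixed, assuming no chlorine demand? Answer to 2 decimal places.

(a) Volume: 1470 m³ = 1,470,000 L.
(a) Alkalinity to neutralize: (220 − 141) = 79 mg/L as CaCO₃ × 1,470,000 L = 116,100 g as CaCO₃.
(a) Equivalents of H⁺ required: 116,100 ÷ 50 g/eq = 2323 eq = 2323 mol NaHSO₄.
(a) Mass of NaHSO₄: 2323 × 120.1 = 278,900 g.

(b) Volume: 112,000 US gal × 3.785 L/gal = 423,920 L.
(b) Available chlorine delivered: 3690 g × 0.659 = 2432 g as Cl₂.
(b) Concentration rise: 2432 g / 423,920 L = 5.736 mg/L = 5.74 ppm.

(a) 279 kg; (b) 5.74 ppm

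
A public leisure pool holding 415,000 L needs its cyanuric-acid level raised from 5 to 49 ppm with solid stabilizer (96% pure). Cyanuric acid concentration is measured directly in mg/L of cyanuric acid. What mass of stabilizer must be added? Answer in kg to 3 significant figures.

19.0 kg

CYA to add: (49 − 5) = 44 mg/L × 415,000 L = 18,260 g cyanuric acid.
At 96% purity: 18,260 / 0.96 = 19,020 g product.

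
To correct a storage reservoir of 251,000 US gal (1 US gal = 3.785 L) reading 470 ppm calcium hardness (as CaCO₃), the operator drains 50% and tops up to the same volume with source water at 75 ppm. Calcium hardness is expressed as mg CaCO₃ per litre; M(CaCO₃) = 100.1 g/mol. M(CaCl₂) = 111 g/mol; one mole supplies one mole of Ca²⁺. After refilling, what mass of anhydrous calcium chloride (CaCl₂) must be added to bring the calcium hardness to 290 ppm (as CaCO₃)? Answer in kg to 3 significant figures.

Volume: 251,000 US gal × 3.785 L/gal = 950,035 L.
After draining 50% and refilling: 470 × 0.50 + 75 × 0.50 = 272.5 ppm.
Deficit to target: 290 − 272.5 = 17.5 mg/L.
As CaCO₃: 17.5 mg/L × 950,035 L = 16,630 g; ÷ 100.1 = 166.1 mol Ca²⁺.
Mass: 166.1 × 111 = 18,440 g.

18.4 kg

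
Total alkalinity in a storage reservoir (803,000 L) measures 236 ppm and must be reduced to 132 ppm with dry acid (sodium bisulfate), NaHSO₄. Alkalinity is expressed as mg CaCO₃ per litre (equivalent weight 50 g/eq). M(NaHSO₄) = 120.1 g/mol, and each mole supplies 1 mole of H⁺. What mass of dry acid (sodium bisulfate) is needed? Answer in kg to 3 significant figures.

Alkalinity to neutralize: (236 − 132) = 104 mg/L as CaCO₃ × 803,000 L = 83,510 g as CaCO₃.
Equivalents of H⁺ required: 83,510 ÷ 50 g/eq = 1670 eq = 1670 mol NaHSO₄.
Mass of NaHSO₄: 1670 × 120.1 = 200,600 g.

201 kg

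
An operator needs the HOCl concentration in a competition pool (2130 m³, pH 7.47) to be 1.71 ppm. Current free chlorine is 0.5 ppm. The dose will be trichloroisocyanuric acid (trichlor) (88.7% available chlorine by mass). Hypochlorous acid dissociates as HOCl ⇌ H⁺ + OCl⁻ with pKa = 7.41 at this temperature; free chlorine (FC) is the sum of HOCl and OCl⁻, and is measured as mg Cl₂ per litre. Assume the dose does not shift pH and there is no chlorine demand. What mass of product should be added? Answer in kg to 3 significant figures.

7.62 kg

Volume: 2130 m³ = 2,130,000 L.
[OCl⁻]/[HOCl] = 10^(pH − pKa) = 10^(7.47 − 7.41) = 1.148; fraction as HOCl = 1/(1 + 1.148) = 0.4655.
Free chlorine required for 1.71 ppm HOCl: 1.71 / 0.4655 = 3.673 ppm.
FC to add: 3.673 − 0.5 = 3.173 mg/L as Cl₂.
Cl₂ equivalent: 3.173 mg/L × 2,130,000 L = 6759 g.
Product at 88.7% available Cl: 6759 / 0.887 = 7620 g.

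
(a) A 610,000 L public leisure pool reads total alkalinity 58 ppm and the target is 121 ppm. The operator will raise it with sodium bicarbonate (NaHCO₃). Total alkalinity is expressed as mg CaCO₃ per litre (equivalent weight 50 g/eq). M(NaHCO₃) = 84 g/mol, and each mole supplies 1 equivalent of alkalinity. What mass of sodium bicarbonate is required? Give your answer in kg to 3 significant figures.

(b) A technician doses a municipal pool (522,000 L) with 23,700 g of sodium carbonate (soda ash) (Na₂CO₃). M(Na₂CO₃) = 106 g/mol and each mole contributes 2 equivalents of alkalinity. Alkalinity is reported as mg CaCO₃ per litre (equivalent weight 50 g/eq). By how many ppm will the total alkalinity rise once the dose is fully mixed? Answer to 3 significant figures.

(a) 64.6 kg; (b) 42.8 ppm

(a) Alkalinity to add: (121 − 58) = 63 mg/L as CaCO₃ × 610,000 L = 38,430 g as CaCO₃.
(a) Equivalents: 38,430 g ÷ 50 g/eq = 768.6 eq.
(a) NaHCO₃ supplies 1 eq per mole → 768.6 mol.
(a) Mass: 768.6 mol × 84 g/mol = 64,560 g.

(b) Moles of Na₂CO₃: 23,700 g ÷ 106 g/mol = 223.6 mol → 447.2 eq of alkalinity.
(b) As CaCO₃: 447.2 eq × 50 g/eq = 22,360 g.
(b) Rise: 22,360 g / 522,000 L × 1000 = 42.83 mg/L.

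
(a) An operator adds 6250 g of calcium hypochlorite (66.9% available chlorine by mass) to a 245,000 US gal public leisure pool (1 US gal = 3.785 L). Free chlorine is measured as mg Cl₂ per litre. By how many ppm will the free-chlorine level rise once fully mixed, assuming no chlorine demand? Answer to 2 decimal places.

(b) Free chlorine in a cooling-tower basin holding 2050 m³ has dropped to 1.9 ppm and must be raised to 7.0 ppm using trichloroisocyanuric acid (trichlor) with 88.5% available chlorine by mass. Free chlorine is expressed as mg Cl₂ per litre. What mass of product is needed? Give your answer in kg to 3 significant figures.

(a) Volume: 245,000 US gal × 3.785 L/gal = 927,325 L.
(a) Available chlorine delivered: 6250 g × 0.669 = 4181 g as Cl₂.
(a) Concentration rise: 4181 g / 927,325 L = 4.509 mg/L = 4.51 ppm.

(b) Volume: 2050 m³ = 2,050,000 L.
(b) Chlorine deficit: 7.0 − 1.9 = 5.1 ppm = 5.1 mg/L as Cl₂.
(b) Cl₂ equivalent needed: 5.1 mg/L × 2,050,000 L = 10,460,000 mg = 10,460 g.
(b) Product at 88.5% available chlorine: 10,460 / 0.885 = 11,810 g.

(a) 4.51 ppm; (b) 11.8 kg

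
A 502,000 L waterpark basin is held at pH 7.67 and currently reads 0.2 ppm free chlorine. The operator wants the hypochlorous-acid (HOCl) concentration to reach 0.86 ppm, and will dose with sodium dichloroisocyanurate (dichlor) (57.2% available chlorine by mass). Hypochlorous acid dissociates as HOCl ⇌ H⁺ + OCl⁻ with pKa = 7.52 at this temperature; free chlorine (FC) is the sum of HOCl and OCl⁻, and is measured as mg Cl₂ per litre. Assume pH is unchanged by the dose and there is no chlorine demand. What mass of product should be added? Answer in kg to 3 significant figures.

1.65 kg

[OCl⁻]/[HOCl] = 10^(pH − pKa) = 10^(7.67 − 7.52) = 1.413; fraction as HOCl = 1/(1 + 1.413) = 0.4145.
Free chlorine required for 0.86 ppm HOCl: 0.86 / 0.4145 = 2.075 ppm.
FC to add: 2.075 − 0.2 = 1.875 mg/L as Cl₂.
Cl₂ equivalent: 1.875 mg/L × 502,000 L = 941.1 g.
Product at 57.2% available Cl: 941.1 / 0.572 = 1645 g.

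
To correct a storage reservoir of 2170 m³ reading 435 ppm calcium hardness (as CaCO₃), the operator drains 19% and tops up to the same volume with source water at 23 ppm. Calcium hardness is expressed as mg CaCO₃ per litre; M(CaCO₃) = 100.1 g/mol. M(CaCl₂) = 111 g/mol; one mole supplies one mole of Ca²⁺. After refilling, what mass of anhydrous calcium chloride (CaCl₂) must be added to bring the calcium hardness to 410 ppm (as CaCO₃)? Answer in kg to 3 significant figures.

Volume: 2170 m³ = 2,170,000 L.
After draining 19% and refilling: 435 × 0.81 + 23 × 0.19 = 356.72 ppm.
Deficit to target: 410 − 356.72 = 53.28 mg/L.
As CaCO₃: 53.28 mg/L × 2,170,000 L = 115,600 g; ÷ 100.1 = 1155 mol Ca²⁺.
Mass: 1155 × 111 = 128,200 g.

128 kg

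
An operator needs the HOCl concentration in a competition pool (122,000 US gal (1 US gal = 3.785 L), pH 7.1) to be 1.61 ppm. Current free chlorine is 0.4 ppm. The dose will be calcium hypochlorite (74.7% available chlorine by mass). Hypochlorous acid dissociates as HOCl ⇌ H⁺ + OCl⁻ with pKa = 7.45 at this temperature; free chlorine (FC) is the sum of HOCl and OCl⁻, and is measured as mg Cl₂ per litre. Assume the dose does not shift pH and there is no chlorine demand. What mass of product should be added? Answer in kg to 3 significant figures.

1.19 kg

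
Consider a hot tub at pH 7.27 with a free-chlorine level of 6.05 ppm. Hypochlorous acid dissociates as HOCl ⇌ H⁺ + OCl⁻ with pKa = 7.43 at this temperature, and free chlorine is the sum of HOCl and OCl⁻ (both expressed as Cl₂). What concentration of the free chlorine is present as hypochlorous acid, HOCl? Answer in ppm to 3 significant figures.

[OCl⁻]/[HOCl] = 10^(pH − pKa) = 10^(7.27 − 7.43) = 10^-0.16 = 0.6918.
Fraction as HOCl = 1 / (1 + 0.6918) = 0.5911.
HOCl = 0.5911 × 6.05 ppm = 3.576 ppm.

3.58 ppm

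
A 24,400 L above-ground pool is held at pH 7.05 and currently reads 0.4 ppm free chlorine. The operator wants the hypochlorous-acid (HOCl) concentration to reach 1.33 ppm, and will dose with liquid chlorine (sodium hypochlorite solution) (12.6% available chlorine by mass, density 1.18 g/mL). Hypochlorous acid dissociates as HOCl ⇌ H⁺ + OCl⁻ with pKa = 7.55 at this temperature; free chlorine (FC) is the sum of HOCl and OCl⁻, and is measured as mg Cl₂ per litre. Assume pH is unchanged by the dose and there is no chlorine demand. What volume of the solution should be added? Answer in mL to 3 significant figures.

[OCl⁻]/[HOCl] = 10^(pH − pKa) = 10^(7.05 − 7.55) = 0.3162; fraction as HOCl = 1/(1 + 0.3162) = 0.7597.
Free chlorine required for 1.33 ppm HOCl: 1.33 / 0.7597 = 1.751 ppm.
FC to add: 1.751 − 0.4 = 1.351 mg/L as Cl₂.
Cl₂ equivalent: 1.351 mg/L × 24,400 L = 32.95 g.
Product at 12.6% available Cl: 32.95 / 0.126 = 261.5 g.
Volume: 261.5 g ÷ 1.18 g/mL = 221.6 mL.

222 mL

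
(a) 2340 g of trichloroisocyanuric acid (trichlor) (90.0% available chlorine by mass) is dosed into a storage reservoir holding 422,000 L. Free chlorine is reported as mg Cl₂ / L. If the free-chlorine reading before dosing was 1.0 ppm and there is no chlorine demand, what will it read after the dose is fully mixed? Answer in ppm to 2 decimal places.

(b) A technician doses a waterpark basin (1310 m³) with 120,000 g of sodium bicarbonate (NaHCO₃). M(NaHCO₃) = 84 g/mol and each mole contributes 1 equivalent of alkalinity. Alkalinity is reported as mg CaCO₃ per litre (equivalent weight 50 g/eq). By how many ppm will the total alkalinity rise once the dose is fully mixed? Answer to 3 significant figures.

(a) Available chlorine delivered: 2340 g × 0.9 = 2106 g as Cl₂.
(a) Concentration rise: 2106 g / 422,000 L = 4.991 mg/L = 4.99 ppm.
(a) Final FC: 1.0 + 4.99 = 5.99 ppm.

(b) Volume: 1310 m³ = 1,310,000 L.
(b) Moles of NaHCO₃: 120,000 g ÷ 84 g/mol = 1429 mol → 1429 eq of alkalinity.
(b) As CaCO₃: 1429 eq × 50 g/eq = 71,430 g.
(b) Rise: 71,430 g / 1,310,000 L × 1000 = 54.53 mg/L.

(a) 5.99 ppm; (b) 54.5 ppm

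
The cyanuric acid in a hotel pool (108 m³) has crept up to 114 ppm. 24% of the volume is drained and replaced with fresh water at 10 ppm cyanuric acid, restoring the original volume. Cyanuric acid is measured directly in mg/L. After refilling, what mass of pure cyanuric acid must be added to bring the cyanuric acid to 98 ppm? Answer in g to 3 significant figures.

Volume: 108 m³ = 108,000 L.
After draining 24% and refilling: 114 × 0.76 + 10 × 0.24 = 89.04 ppm.
Deficit to target: 98 − 89.04 = 8.96 mg/L.
Mass: 8.96 mg/L × 108,000 L = 967.7 g cyanuric acid.

968 g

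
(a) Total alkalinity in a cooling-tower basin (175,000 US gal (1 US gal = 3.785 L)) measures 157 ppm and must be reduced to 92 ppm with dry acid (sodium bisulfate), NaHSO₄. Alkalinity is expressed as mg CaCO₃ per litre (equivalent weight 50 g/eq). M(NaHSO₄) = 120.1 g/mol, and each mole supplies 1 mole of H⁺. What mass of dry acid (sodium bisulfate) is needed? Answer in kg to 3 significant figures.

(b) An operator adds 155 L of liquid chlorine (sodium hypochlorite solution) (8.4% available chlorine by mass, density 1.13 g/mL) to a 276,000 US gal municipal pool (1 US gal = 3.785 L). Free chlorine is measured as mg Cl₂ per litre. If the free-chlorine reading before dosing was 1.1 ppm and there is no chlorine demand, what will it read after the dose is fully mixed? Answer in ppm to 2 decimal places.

(a) 103 kg; (b) 15.18 ppm

(a) Volume: 175,000 US gal × 3.785 L/gal = 662,375 L.
(a) Alkalinity to neutralize: (157 − 92) = 65 mg/L as CaCO₃ × 662,375 L = 43,050 g as CaCO₃.
(a) Equivalents of H⁺ required: 43,050 ÷ 50 g/eq = 861.1 eq = 861.1 mol NaHSO₄.
(a) Mass of NaHSO₄: 861.1 × 120.1 = 103,400 g.

(b) Volume: 276,000 US gal × 3.785 L/gal = 1,044,660 L.
(b) Mass of solution: 155 L × 1000 mL/L × 1.13 g/mL = 175,100 g.
(b) Available chlorine delivered: 175,100 g × 0.084 = 14,710 g as Cl₂.
(b) Concentration rise: 14,710 g / 1,044,660 L = 14.08 mg/L = 14.08 ppm.
(b) Final FC: 1.1 + 14.08 = 15.18 ppm.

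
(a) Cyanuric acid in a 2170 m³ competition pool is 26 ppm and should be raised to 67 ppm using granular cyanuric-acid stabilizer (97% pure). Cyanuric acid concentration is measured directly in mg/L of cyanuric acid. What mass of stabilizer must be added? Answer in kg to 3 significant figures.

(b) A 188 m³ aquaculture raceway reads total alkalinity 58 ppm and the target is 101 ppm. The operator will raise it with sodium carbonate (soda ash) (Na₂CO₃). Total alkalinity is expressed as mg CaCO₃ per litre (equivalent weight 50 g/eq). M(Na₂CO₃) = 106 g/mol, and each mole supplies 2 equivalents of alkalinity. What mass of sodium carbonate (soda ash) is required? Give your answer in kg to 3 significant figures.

(a) Volume: 2170 m³ = 2,170,000 L.
(a) CYA to add: (67 − 26) = 41 mg/L × 2,170,000 L = 88,970 g cyanuric acid.
(a) At 97% purity: 88,970 / 0.97 = 91,720 g product.

(b) Volume: 188 m³ = 188,000 L.
(b) Alkalinity to add: (101 − 58) = 43 mg/L as CaCO₃ × 188,000 L = 8084 g as CaCO₃.
(b) Equivalents: 8084 g ÷ 50 g/eq = 161.7 eq.
(b) Each mole of Na₂CO₃ supplies 2 eq, so 161.7 / 2 = 80.84 mol.
(b) Mass: 80.84 mol × 106 g/mol = 8569 g.

(a) 91.7 kg; (b) 8.57 kg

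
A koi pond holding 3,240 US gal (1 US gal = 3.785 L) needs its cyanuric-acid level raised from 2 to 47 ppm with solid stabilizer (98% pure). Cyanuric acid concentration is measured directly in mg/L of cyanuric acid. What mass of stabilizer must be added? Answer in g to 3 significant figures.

563 g

Volume: 3,240 US gal × 3.785 L/gal = 12,263 L.
CYA to add: (47 − 2) = 45 mg/L × 12,263 L = 551.9 g cyanuric acid.
At 98% purity: 551.9 / 0.98 = 563.1 g product.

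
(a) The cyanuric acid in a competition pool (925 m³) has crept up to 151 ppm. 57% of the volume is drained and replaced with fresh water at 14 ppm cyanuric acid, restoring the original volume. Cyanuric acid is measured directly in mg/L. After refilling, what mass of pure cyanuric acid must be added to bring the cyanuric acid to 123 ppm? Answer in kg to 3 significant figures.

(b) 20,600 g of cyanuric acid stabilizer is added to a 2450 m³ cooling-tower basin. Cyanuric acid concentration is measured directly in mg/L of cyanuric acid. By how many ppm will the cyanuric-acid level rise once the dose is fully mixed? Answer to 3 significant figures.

(a) Volume: 925 m³ = 925,000 L.
(a) After draining 57% and refilling: 151 × 0.43 + 14 × 0.57 = 72.91 ppm.
(a) Deficit to target: 123 − 72.91 = 50.09 mg/L.
(a) Mass: 50.09 mg/L × 925,000 L = 46,330 g cyanuric acid.

(b) Volume: 2450 m³ = 2,450,000 L.
(b) Rise: 20,600 g / 2,450,000 L × 1000 = 8.408 mg/L.

(a) 46.3 kg; (b) 8.41 ppm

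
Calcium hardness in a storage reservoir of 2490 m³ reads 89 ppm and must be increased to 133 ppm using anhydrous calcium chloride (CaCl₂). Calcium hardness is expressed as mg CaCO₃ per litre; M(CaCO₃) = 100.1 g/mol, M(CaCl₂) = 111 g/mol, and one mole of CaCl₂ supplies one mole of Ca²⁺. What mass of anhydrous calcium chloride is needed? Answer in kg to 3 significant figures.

Volume: 2490 m³ = 2,490,000 L.
Hardness to add: (133 − 89) = 44 mg/L as CaCO₃ × 2,490,000 L = 109,600 g as CaCO₃.
Moles of Ca²⁺ (1 mol Ca²⁺ ≡ 1 mol CaCO₃): 109,600 / 100.1 g/mol = 1095 mol.
Mass of CaCl₂: 1095 × 111 = 121,500 g.

121 kg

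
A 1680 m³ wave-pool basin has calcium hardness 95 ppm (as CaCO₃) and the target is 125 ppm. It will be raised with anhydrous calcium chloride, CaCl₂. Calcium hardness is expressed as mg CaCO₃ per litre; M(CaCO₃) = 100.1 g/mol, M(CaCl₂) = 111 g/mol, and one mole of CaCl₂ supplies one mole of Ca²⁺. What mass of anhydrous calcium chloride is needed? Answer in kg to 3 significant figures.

55.9 kg

Volume: 1680 m³ = 1,680,000 L.
Hardness to add: (125 − 95) = 30 mg/L as CaCO₃ × 1,680,000 L = 50,400 g as CaCO₃.
Moles of Ca²⁺ (1 mol Ca²⁺ ≡ 1 mol CaCO₃): 50,400 / 100.1 g/mol = 503.5 mol.
Mass of CaCl₂: 503.5 × 111 = 55,890 g.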